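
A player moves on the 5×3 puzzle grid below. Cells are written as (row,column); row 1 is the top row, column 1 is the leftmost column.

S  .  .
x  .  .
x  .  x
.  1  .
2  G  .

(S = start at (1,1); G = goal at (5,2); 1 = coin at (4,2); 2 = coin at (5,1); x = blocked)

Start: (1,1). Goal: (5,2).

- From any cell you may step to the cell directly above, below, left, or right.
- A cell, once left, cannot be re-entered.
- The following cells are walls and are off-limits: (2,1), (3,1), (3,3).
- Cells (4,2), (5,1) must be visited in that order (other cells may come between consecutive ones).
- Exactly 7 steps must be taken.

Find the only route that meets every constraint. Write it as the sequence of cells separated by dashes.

The waypoints must appear in the order (4,2), (5,1), with no cell reused.
Route from (1,1): right 1 to (1,2), down 3 to (4,2), left 1 to (4,1), down 1 to (5,1), right 1 to (5,2) — 7 moves in all.
Check: order respected (1 at step 4, 2 at step 6); 7 moves as required.

(1,1) - (1,2) - (2,2) - (3,2) - (4,2) - (4,1) - (5,1) - (5,2)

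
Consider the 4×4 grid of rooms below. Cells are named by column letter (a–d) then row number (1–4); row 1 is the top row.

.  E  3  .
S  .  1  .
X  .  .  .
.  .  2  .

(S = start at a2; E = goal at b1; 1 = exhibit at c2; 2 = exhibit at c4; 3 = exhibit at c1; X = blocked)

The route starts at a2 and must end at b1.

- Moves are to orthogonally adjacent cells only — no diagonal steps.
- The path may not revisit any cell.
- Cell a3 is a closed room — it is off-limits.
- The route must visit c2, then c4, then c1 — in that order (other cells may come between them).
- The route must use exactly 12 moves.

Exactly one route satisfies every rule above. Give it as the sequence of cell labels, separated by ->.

The waypoints must appear in the order c2, c4, c1, with no cell reused.
Route from a2: 2× right (reaching c2), down to c3, left to b3, down to b4, 2× right (reaching d4), 3× up (reaching d1), 2× left (reaching b1) — 12 moves in all.
Check: order respected (1 at step 2, 2 at step 6, 3 at step 11); 12 moves as required.

a2 -> b2 -> c2 -> c3 -> b3 -> b4 -> c4 -> d4 -> d3 -> d2 -> d1 -> c1 -> b1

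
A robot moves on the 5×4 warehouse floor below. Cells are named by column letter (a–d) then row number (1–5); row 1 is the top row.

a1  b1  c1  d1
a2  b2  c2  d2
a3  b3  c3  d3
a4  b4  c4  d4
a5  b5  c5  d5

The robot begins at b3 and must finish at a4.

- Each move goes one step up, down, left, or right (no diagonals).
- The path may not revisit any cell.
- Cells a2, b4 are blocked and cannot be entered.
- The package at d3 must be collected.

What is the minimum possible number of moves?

Any route passes through d3 somewhere between b3 and a4. Summing Manhattan distances along the two legs (b3 → d3 → a4) gives a lower bound of 2 + 4 = 6 moves.
The shortest route satisfying every rule uses 8 moves: b3 → c3 → d3 → d4 → d5 → c5 → b5 → a5 → a4.
The no-revisit rule (legs can't share cells) pushes the minimum above the 6-move bound; an exhaustive check rules out every length from 6 to 7, leaving 8 as the minimum.

8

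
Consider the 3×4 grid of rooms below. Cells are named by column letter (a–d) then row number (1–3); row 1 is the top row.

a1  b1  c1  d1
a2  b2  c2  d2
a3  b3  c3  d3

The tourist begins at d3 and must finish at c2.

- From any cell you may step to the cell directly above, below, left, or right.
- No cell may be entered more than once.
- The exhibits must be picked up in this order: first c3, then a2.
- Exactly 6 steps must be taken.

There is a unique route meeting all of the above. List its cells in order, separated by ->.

d3 -> c3 -> b3 -> a3 -> a2 -> b2 -> c2

The waypoints must appear in the order c3, a2, with no cell reused.
Route from d3: 3× left (reaching a3), up to a2, 2× right (reaching c2) — 6 moves in all.
Check: order respected (c3 at step 1, a2 at step 4); 6 moves as required.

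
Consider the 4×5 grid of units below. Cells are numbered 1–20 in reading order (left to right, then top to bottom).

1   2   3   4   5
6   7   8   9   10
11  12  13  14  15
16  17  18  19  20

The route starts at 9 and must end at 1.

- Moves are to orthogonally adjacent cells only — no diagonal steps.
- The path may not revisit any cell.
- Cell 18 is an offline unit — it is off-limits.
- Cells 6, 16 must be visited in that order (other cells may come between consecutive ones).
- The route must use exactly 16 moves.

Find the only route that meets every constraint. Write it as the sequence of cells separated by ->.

9 -> 8 -> 7 -> 6 -> 11 -> 16 -> 17 -> 12 -> 13 -> 14 -> 15 -> 10 -> 5 -> 4 -> 3 -> 2 -> 1

The waypoints must appear in the order 6, 16, with no cell reused.
Route from 9: left 3 to 6, down 2 to 16, right 1 to 17, up 1 to 12, right 3 to 15, up 2 to 5, left 4 to 1 — 16 moves in all.
Check: order respected (6 at step 3, 16 at step 5); 16 moves as required.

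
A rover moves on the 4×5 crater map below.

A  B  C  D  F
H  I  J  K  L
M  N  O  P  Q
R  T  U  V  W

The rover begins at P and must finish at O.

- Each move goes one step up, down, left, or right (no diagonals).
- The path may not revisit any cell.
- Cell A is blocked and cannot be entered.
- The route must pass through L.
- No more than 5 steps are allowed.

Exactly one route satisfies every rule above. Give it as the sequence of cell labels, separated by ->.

The 5-move cap with required stops at L leaves no slack for detours.
Route from P: right 1 to Q, up 1 to L, left 2 to J, down 1 to O — 5 moves in all.
Check: all required cells visited; 5 ≤ 5 moves.

P -> Q -> L -> K -> J -> O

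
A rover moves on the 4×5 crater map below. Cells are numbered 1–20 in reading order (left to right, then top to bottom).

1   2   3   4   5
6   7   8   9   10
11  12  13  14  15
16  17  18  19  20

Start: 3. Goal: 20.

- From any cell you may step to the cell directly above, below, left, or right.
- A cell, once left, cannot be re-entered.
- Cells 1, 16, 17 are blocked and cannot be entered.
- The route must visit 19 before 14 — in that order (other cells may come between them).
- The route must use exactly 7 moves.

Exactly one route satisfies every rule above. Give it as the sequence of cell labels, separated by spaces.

The waypoints must appear in the order 19, 14, with no cell reused.
Route from 3: 3× down (reaching 18), right to 19, up to 14, right to 15, down to 20 — 7 moves in all.
Check: order respected (19 at step 4, 14 at step 5); 7 moves as required.

3 8 13 18 19 14 15 20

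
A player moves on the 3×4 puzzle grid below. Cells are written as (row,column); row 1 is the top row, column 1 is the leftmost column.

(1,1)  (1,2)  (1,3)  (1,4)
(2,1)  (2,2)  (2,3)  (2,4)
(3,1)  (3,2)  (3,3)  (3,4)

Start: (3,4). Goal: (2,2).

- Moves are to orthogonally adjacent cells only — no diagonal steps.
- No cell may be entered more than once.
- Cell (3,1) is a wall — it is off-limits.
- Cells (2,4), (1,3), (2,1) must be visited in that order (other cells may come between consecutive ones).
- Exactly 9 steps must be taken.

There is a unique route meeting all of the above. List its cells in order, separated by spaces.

The waypoints must appear in the order (2,4), (1,3), (2,1), with no cell reused.
Route from (3,4): left to (3,3), up to (2,3), right to (2,4), up to (1,4), 3× left (reaching (1,1)), down to (2,1), right to (2,2) — 9 moves in all.
Check: order respected ((2,4) at step 3, (1,3) at step 5, (2,1) at step 8); 9 moves as required.

(3,4) (3,3) (2,3) (2,4) (1,4) (1,3) (1,2) (1,1) (2,1) (2,2)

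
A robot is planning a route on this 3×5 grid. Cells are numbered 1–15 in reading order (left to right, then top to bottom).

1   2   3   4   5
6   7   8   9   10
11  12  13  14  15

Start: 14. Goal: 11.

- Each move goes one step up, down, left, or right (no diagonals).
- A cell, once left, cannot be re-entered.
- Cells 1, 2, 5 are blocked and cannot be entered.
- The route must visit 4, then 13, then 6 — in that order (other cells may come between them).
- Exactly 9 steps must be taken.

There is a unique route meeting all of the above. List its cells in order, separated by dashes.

14 - 9 - 4 - 3 - 8 - 13 - 12 - 7 - 6 - 11

The waypoints must appear in the order 4, 13, 6, with no cell reused.
Route from 14: 2× up (reaching 4), left to 3, 2× down (reaching 13), left to 12, up to 7, left to 6, down to 11 — 9 moves in all.
Check: order respected (4 at step 2, 13 at step 5, 6 at step 8); 9 moves as required.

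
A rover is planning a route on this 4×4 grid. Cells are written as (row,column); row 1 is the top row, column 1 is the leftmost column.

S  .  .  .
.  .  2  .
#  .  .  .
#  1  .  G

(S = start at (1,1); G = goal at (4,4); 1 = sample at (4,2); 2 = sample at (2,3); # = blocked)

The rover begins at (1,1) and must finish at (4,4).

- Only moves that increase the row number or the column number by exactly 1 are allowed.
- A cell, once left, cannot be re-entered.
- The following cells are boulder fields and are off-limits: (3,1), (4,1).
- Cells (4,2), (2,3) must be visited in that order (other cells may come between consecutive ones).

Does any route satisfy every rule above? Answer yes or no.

(2,3) lies above (4,2), so going from (4,2) to (2,3) would need an upward move — but moves only go right/down, so (4,2) cannot be visited before (2,3).

no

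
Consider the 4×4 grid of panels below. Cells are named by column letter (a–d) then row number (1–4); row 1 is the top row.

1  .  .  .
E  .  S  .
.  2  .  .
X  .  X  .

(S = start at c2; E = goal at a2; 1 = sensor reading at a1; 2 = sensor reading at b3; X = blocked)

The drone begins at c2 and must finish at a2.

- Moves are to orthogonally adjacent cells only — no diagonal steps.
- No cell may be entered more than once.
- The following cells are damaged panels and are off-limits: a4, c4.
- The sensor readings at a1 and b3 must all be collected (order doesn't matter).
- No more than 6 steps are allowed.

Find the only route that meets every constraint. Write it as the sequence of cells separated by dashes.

c2 - c3 - b3 - b2 - b1 - a1 - a2

The budget equals the shortest possible length, so every move has to be on a shortest route through the required cells.
Route from c2: down 1 to c3, left 1 to b3, up 2 to b1, left 1 to a1, down 1 to a2 — 6 moves in all.
Check: all required cells visited; 6 ≤ 6 moves.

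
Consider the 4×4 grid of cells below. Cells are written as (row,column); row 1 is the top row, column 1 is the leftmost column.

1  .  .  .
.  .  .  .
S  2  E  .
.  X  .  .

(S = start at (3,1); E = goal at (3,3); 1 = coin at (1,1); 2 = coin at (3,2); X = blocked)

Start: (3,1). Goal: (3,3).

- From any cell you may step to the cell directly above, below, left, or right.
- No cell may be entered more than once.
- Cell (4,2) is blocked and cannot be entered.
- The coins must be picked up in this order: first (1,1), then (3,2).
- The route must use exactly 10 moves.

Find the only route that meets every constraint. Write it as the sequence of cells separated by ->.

The waypoints must appear in the order (1,1), (3,2), with no cell reused.
Route from (3,1): up 2 to (1,1), right 3 to (1,4), down 1 to (2,4), left 2 to (2,2), down 1 to (3,2), right 1 to (3,3) — 10 moves in all.
Check: order respected (1 at step 2, 2 at step 9); 10 moves as required.

(3,1) -> (2,1) -> (1,1) -> (1,2) -> (1,3) -> (1,4) -> (2,4) -> (2,3) -> (2,2) -> (3,2) -> (3,3)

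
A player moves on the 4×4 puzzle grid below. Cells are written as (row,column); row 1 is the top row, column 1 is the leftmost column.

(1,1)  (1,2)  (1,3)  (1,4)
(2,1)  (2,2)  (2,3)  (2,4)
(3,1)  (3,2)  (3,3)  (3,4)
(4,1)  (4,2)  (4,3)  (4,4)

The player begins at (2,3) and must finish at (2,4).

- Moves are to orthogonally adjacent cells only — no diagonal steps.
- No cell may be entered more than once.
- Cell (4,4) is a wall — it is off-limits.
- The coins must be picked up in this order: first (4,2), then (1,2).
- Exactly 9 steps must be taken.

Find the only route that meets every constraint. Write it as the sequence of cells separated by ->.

The waypoints must appear in the order (4,2), (1,2), with no cell reused.
Route from (2,3): down 2 to (4,3), left 1 to (4,2), up 3 to (1,2), right 2 to (1,4), down 1 to (2,4) — 9 moves in all.
Check: order respected ((4,2) at step 3, (1,2) at step 6); 9 moves as required.

(2,3) -> (3,3) -> (4,3) -> (4,2) -> (3,2) -> (2,2) -> (1,2) -> (1,3) -> (1,4) -> (2,4)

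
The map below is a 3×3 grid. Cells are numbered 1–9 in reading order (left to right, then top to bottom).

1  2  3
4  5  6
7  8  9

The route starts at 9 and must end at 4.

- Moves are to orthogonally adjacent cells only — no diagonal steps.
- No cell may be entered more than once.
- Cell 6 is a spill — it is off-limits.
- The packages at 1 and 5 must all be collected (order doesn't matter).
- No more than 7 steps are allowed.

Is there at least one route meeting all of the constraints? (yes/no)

One route that works: 9 → 8 → 5 → 2 → 1 → 4.

yes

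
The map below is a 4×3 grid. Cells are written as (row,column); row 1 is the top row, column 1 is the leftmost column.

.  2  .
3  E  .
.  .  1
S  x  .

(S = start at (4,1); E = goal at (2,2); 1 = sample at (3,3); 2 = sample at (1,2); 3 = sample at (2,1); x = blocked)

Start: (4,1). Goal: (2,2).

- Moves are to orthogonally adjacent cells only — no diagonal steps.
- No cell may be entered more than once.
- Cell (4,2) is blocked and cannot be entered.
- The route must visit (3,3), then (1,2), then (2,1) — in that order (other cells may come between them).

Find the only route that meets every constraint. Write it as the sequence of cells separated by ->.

The waypoints must appear in the order (3,3), (1,2), (2,1), with no cell reused.
Route from (4,1): up 1 to (3,1), right 2 to (3,3), up 2 to (1,3), left 2 to (1,1), down 1 to (2,1), right 1 to (2,2) — 9 moves in all.
Check: order respected (1 at step 3, 2 at step 6, 3 at step 8).

(4,1) -> (3,1) -> (3,2) -> (3,3) -> (2,3) -> (1,3) -> (1,2) -> (1,1) -> (2,1) -> (2,2)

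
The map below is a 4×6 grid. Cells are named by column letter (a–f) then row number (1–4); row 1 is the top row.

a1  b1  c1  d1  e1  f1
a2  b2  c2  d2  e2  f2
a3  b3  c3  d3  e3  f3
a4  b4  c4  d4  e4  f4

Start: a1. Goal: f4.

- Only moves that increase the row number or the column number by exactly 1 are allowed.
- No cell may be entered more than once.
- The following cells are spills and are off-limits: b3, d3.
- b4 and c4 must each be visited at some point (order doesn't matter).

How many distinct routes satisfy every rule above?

1

A right/down-only route from a1 to f4 makes exactly 3 down-moves and 5 right-moves in some order.
With no other constraints that would be C(8,3) = 56 routes.
A monotone route can only reach the required cells in the order b4, c4, so split there and multiply the segment counts (each segment already excludes blocked cells): a1→b4: 1; b4→c4: 1; c4→f4: 1; product = 1.
That gives 1 route.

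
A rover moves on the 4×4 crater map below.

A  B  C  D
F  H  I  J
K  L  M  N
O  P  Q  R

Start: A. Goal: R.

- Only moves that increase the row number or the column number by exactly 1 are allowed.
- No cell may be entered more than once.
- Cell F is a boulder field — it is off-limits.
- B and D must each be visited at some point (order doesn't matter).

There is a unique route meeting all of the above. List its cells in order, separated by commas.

Moves only go right or down, so the column and row indices never decrease.
Route from A: right 3 to D, down 3 to R — 6 moves in all.
Check: all required cells visited.

A, B, C, D, J, N, R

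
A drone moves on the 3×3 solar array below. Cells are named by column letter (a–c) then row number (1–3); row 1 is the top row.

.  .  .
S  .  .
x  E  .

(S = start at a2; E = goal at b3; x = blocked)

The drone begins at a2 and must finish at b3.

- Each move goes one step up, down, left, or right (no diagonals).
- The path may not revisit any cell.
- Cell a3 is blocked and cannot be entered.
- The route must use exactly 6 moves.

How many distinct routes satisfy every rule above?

Need simple routes of exactly 6 moves from a2 to b3 (Manhattan distance 2, so 2 moves are spent on a detour and 2 undoing it).
Enumerating: a2 a1 b1 b2 c2 c3 b3 | a2 a1 b1 c1 c2 c3 b3 | a2 a1 b1 c1 c2 b2 b3 | a2 b2 b1 c1 c2 c3 b3.
That gives 4 routes.

4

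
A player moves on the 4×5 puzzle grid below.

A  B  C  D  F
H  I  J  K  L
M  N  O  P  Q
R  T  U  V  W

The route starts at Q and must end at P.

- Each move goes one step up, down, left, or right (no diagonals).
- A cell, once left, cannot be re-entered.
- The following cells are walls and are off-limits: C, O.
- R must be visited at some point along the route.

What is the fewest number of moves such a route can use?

Any route passes through R somewhere between Q and P. Summing Manhattan distances along the two legs (Q → R → P) gives a lower bound of 5 + 4 = 9 moves.
The shortest route satisfying every rule uses 11 moves: Q → L → K → J → I → N → M → R → T → U → V → P.
The no-revisit rule (legs can't share cells) pushes the minimum above the 9-move bound; an exhaustive check rules out every length from 9 to 10, leaving 11 as the minimum.

11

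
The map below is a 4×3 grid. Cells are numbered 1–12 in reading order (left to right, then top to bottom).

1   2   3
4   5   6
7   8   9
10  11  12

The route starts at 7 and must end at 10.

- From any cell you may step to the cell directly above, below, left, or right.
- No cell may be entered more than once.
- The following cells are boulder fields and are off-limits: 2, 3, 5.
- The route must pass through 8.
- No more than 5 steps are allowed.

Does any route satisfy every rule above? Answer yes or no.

One route that works: 7 → 8 → 11 → 10.

yes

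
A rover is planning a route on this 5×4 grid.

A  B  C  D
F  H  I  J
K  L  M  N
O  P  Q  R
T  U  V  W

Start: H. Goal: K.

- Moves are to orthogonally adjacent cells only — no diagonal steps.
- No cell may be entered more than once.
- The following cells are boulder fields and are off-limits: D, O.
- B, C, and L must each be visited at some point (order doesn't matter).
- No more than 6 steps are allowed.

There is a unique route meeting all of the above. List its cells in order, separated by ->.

H -> B -> C -> I -> M -> L -> K

The budget equals the shortest possible length, so every move has to be on a shortest route through the required cells.
Route from H: up 1 to B, right 1 to C, down 2 to M, left 2 to K — 6 moves in all.
Check: all required cells visited; 6 ≤ 6 moves.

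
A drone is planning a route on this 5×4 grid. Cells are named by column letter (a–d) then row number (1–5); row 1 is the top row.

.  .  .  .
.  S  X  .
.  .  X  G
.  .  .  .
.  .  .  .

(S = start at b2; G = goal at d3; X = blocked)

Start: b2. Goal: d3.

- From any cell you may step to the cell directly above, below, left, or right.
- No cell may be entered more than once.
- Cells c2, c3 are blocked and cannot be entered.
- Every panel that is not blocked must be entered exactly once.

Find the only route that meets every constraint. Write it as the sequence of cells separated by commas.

b2, b3, b4, c4, d4, d5, c5, b5, a5, a4, a3, a2, a1, b1, c1, d1, d2, d3

Need to visit all 18 open cells exactly once, starting at b2 and ending at d3.
Cell d2 has only two open neighbours (d1 and d3), so the path must pass straight through it: one of those is the cell it's entered from and the other is where it exits.
Route from b2: down 2 to b4, right 2 to d4, down 1 to d5, left 3 to a5, up 4 to a1, right 3 to d1, down 2 to d3 — 17 moves in all.
Check: all 18 open cells covered.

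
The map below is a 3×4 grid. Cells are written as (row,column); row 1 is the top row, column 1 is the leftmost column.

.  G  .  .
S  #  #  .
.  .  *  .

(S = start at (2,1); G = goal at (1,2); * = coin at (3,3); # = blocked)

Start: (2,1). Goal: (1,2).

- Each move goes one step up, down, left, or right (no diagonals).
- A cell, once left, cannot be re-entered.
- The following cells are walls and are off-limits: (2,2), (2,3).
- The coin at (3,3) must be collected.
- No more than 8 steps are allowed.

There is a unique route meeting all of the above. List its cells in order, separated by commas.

(2,1), (3,1), (3,2), (3,3), (3,4), (2,4), (1,4), (1,3), (1,2)

Any route must reach (3,3) and still end at (1,2) within 8 moves, so the order of the required stops is forced.
Route from (2,1): down 1 to (3,1), right 3 to (3,4), up 2 to (1,4), left 2 to (1,2) — 8 moves in all.
Check: all required cells visited; 8 ≤ 8 moves.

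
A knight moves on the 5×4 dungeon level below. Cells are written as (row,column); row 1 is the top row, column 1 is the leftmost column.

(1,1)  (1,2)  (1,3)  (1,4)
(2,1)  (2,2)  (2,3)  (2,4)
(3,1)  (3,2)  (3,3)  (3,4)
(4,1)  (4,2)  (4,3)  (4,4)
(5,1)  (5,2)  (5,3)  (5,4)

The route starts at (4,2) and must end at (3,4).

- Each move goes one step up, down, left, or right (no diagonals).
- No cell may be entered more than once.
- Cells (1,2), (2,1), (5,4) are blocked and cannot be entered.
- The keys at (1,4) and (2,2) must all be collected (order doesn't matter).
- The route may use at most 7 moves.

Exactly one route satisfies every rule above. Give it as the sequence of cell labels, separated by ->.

(4,2) -> (3,2) -> (2,2) -> (2,3) -> (1,3) -> (1,4) -> (2,4) -> (3,4)

The budget equals the shortest possible length, so every move has to be on a shortest route through the required cells.
Route from (4,2): 2× up (reaching (2,2)), right to (2,3), up to (1,3), right to (1,4), 2× down (reaching (3,4)) — 7 moves in all.
Check: all required cells visited; 7 ≤ 7 moves.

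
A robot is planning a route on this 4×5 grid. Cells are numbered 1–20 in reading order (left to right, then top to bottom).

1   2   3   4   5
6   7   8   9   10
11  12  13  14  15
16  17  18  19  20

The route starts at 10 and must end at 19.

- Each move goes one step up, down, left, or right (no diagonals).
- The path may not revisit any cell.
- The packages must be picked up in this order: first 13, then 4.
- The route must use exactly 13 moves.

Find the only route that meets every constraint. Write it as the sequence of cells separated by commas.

10, 15, 14, 13, 8, 9, 4, 3, 2, 7, 12, 17, 18, 19

The waypoints must appear in the order 13, 4, with no cell reused.
Route from 10: down to 15, 2× left (reaching 13), up to 8, right to 9, up to 4, 2× left (reaching 2), 3× down (reaching 17), 2× right (reaching 19) — 13 moves in all.
Check: order respected (13 at step 3, 4 at step 6); 13 moves as required.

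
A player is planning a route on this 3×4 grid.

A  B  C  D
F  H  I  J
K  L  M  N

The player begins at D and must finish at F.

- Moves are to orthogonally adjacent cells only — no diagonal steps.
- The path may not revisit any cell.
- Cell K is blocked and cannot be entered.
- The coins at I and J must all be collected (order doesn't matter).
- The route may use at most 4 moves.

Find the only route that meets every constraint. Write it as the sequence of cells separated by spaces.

D J I H F

Any route must reach I and J and still end at F within 4 moves, so the order of the required stops is forced.
Route from D: down to J, 3× left (reaching F) — 4 moves in all.
Check: all required cells visited; 4 ≤ 4 moves.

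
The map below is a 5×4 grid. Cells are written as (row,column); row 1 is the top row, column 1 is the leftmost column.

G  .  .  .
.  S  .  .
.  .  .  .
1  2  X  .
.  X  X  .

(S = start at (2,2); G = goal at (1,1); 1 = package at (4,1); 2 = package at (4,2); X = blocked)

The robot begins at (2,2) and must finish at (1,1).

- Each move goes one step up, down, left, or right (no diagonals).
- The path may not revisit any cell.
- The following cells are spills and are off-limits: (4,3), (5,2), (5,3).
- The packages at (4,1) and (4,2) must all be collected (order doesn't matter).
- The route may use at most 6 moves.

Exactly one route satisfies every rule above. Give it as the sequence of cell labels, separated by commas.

Any route must reach (4,1) and (4,2) and still end at (1,1) within 6 moves, so the order of the required stops is forced.
Route from (2,2): 2× down (reaching (4,2)), left to (4,1), 3× up (reaching (1,1)) — 6 moves in all.
Check: all required cells visited; 6 ≤ 6 moves.

(2,2), (3,2), (4,2), (4,1), (3,1), (2,1), (1,1)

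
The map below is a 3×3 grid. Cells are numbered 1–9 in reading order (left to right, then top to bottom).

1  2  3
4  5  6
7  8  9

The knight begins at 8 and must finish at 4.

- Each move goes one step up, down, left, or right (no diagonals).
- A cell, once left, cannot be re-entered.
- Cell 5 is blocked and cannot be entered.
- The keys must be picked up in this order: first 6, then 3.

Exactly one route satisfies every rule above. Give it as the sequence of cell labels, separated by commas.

The waypoints must appear in the order 6, 3, with no cell reused.
Route from 8: right to 9, 2× up (reaching 3), 2× left (reaching 1), down to 4 — 6 moves in all.
Check: order respected (6 at step 2, 3 at step 3).

8, 9, 6, 3, 2, 1, 4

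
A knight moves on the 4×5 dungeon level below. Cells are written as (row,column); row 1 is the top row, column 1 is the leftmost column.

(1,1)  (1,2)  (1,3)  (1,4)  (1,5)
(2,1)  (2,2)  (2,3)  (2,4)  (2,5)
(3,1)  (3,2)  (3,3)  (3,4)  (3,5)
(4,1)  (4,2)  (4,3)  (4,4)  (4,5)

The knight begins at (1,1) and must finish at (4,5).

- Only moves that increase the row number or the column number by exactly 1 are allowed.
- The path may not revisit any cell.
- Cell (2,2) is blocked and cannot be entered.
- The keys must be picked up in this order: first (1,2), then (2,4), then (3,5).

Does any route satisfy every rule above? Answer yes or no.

One route that works: (1,1) → (1,2) → (1,3) → (2,3) → (2,4) → (3,4) → (3,5) → (4,5).

yes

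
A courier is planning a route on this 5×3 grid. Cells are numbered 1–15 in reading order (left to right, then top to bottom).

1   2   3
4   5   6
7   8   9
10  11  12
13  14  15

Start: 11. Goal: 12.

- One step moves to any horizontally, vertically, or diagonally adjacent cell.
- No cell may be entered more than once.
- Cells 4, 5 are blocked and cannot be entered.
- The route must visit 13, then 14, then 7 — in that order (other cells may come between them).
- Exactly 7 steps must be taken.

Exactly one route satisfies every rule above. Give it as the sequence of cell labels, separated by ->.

The waypoints must appear in the order 13, 14, 7, with no cell reused.
Route from 11: down-left to 13, right to 14, up-left to 10, up to 7, 2× right (reaching 9), down to 12 — 7 moves in all.
Check: order respected (13 at step 1, 14 at step 2, 7 at step 4); 7 moves as required.

11 -> 13 -> 14 -> 10 -> 7 -> 8 -> 9 -> 12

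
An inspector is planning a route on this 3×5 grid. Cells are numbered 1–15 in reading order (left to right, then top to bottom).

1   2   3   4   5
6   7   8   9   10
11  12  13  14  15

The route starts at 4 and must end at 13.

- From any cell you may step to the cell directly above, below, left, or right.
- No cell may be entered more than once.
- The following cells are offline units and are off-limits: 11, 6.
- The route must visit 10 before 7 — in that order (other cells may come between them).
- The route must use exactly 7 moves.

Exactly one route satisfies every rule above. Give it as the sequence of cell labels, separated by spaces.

4 5 10 9 8 7 12 13

The waypoints must appear in the order 10, 7, with no cell reused.
Route from 4: right 1 to 5, down 1 to 10, left 3 to 7, down 1 to 12, right 1 to 13 — 7 moves in all.
Check: order respected (10 at step 2, 7 at step 5); 7 moves as required.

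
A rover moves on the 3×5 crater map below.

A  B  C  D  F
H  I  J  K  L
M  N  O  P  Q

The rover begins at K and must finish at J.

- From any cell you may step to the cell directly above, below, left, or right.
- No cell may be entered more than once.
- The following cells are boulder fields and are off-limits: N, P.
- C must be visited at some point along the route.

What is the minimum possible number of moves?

Any route passes through C somewhere between K and J. Summing Manhattan distances along the two legs (K → C → J) gives a lower bound of 2 + 1 = 3 moves.
A route of 3 moves achieves this: K → D → C → J.
Since 3 matches the lower bound, it is optimal.

3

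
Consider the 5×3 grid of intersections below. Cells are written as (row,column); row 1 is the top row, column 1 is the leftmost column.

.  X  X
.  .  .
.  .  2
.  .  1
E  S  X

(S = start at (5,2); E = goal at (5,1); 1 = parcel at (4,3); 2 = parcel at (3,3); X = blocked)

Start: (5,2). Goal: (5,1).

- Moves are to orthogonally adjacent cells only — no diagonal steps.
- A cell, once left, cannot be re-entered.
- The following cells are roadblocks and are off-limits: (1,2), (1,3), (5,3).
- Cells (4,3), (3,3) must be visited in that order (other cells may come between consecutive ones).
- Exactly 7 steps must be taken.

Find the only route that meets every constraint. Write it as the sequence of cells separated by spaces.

The waypoints must appear in the order (4,3), (3,3), with no cell reused.
Route from (5,2): up to (4,2), right to (4,3), up to (3,3), 2× left (reaching (3,1)), 2× down (reaching (5,1)) — 7 moves in all.
Check: order respected (1 at step 2, 2 at step 3); 7 moves as required.

(5,2) (4,2) (4,3) (3,3) (3,2) (3,1) (4,1) (5,1)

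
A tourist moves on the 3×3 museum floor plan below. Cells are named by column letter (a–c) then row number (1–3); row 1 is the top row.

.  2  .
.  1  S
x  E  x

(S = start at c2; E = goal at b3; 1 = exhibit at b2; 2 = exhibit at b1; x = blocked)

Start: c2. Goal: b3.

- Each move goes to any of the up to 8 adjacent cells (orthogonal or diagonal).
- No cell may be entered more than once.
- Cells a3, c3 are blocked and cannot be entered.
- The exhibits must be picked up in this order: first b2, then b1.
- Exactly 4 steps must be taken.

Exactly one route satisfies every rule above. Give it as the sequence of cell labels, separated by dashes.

The waypoints must appear in the order b2, b1, with no cell reused.
Route from c2: left 1 to b2, up 1 to b1, down-left 1 to a2, down-right 1 to b3 — 4 moves in all.
Check: order respected (1 at step 1, 2 at step 2); 4 moves as required.

c2 - b2 - b1 - a2 - b3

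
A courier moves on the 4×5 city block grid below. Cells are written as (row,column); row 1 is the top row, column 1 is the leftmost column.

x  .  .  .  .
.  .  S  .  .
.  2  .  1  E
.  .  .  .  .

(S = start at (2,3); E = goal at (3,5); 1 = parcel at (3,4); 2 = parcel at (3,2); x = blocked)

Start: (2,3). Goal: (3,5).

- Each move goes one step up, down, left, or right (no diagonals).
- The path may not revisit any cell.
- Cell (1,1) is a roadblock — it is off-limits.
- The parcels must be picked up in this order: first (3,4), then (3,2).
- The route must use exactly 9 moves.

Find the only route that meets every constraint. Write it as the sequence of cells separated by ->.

The waypoints must appear in the order (3,4), (3,2), with no cell reused.
Route from (2,3): right 1 to (2,4), down 1 to (3,4), left 2 to (3,2), down 1 to (4,2), right 3 to (4,5), up 1 to (3,5) — 9 moves in all.
Check: order respected (1 at step 2, 2 at step 4); 9 moves as required.

(2,3) -> (2,4) -> (3,4) -> (3,3) -> (3,2) -> (4,2) -> (4,3) -> (4,4) -> (4,5) -> (3,5)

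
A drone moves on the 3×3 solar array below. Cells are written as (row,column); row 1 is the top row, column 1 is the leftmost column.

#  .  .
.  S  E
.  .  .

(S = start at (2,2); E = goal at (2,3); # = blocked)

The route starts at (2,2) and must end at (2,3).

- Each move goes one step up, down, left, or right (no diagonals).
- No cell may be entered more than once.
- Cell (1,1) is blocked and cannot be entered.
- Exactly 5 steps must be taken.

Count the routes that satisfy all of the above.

Need simple routes of exactly 5 moves from (2,2) to (2,3) (Manhattan distance 1, so 2 moves are spent on a detour and 2 undoing it).
Enumerating: (2,2) (2,1) (3,1) (3,2) (3,3) (2,3).
That gives 1 route.

1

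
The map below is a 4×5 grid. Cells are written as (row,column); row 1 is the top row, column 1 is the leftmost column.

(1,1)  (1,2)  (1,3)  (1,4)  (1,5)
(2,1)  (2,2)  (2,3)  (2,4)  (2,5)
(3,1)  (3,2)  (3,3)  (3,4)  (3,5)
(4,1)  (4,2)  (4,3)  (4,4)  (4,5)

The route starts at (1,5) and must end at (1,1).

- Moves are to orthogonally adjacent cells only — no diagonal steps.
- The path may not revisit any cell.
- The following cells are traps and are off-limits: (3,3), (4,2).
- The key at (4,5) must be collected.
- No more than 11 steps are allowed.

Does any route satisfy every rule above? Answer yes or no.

One route that works: (1,5) → (2,5) → (3,5) → (4,5) → (4,4) → (3,4) → (2,4) → (1,4) → (1,3) → (1,2) → (1,1).

yes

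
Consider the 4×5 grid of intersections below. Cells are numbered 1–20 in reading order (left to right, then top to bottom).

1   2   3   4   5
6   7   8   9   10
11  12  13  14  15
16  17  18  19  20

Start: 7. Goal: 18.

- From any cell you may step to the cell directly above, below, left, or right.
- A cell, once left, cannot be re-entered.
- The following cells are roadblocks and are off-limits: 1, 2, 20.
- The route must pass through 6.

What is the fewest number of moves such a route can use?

5

Any route passes through 6 somewhere between 7 and 18. Summing Manhattan distances along the two legs (7 → 6 → 18) gives a lower bound of 1 + 4 = 5 moves.
A route of 5 moves achieves this: 7 → 6 → 11 → 16 → 17 → 18.
Since 5 matches the lower bound, it is optimal.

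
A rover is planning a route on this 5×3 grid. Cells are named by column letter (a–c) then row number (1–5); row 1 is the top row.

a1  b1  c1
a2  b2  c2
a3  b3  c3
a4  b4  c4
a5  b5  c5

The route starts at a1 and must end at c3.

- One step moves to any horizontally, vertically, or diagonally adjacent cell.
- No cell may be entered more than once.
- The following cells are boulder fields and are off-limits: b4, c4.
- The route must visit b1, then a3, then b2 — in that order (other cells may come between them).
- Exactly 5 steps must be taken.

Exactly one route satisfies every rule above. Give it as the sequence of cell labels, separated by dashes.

a1 - b1 - a2 - a3 - b2 - c3

The waypoints must appear in the order b1, a3, b2, with no cell reused.
Route from a1: right to b1, down-left to a2, down to a3, up-right to b2, down-right to c3 — 5 moves in all.
Check: order respected (b1 at step 1, a3 at step 3, b2 at step 4); 5 moves as required.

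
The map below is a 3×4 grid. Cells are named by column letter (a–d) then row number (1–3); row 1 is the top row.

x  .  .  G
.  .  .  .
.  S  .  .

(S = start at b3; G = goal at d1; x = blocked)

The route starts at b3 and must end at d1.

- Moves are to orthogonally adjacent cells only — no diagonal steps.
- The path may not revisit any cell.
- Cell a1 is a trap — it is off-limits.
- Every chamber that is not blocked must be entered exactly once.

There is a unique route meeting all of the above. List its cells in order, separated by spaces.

Need to visit all 11 open cells exactly once, starting at b3 and ending at d1.
Cell d3 has only two open neighbours (d2 and c3), so the path must pass straight through it: one of those is the cell it's entered from and the other is where it exits.
Route from b3: left 1 to a3, up 1 to a2, right 1 to b2, up 1 to b1, right 1 to c1, down 2 to c3, right 1 to d3, up 2 to d1 — 10 moves in all.
Check: all 11 open cells covered.

b3 a3 a2 b2 b1 c1 c2 c3 d3 d2 d1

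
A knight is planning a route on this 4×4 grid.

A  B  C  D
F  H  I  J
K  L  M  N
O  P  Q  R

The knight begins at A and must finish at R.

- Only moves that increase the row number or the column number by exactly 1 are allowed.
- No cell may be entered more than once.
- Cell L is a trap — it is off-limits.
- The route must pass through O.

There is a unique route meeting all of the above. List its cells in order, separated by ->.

Moves only go right or down, so the column and row indices never decrease.
Route from A: 3× down (reaching O), 3× right (reaching R) — 6 moves in all.
Check: all required cells visited.

A -> F -> K -> O -> P -> Q -> R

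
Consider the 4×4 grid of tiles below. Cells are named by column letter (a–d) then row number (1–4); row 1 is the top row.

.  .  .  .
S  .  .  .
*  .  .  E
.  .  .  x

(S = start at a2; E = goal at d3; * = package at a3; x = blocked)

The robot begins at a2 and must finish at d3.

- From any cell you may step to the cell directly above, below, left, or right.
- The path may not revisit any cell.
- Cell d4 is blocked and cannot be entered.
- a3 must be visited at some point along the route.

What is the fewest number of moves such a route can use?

Any route passes through a3 somewhere between a2 and d3. Summing Manhattan distances along the two legs (a2 → a3 → d3) gives a lower bound of 1 + 3 = 4 moves.
A route of 4 moves achieves this: a2 → a3 → b3 → c3 → d3.
Since 4 matches the lower bound, it is optimal.

4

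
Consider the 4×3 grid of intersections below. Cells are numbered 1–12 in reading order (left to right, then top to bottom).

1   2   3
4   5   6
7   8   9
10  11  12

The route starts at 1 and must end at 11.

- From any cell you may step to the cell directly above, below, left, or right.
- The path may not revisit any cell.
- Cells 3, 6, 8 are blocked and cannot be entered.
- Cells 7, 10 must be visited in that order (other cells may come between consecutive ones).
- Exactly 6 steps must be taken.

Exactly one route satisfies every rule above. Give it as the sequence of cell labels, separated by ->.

1 -> 2 -> 5 -> 4 -> 7 -> 10 -> 11

The waypoints must appear in the order 7, 10, with no cell reused.
Route from 1: right 1 to 2, down 1 to 5, left 1 to 4, down 2 to 10, right 1 to 11 — 6 moves in all.
Check: order respected (7 at step 4, 10 at step 5); 6 moves as required.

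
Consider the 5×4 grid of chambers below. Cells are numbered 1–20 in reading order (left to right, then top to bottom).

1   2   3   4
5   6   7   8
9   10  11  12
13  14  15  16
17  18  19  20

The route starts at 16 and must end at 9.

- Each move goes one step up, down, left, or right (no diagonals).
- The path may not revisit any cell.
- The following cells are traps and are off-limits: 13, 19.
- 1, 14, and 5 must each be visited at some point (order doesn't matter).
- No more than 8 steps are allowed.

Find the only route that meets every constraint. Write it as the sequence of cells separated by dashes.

16 - 15 - 14 - 10 - 6 - 2 - 1 - 5 - 9

Any route must reach 1, 14, and 5 and still end at 9 within 8 moves, so the order of the required stops is forced.
Route from 16: left 2 to 14, up 3 to 2, left 1 to 1, down 2 to 9 — 8 moves in all.
Check: all required cells visited; 8 ≤ 8 moves.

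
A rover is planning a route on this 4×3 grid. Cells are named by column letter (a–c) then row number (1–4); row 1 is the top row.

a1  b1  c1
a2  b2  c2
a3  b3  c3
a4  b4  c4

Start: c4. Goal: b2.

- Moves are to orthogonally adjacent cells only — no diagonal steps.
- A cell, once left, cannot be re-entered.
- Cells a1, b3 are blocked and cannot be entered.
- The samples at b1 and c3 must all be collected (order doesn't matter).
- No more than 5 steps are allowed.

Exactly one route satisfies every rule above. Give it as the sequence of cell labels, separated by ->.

c4 -> c3 -> c2 -> c1 -> b1 -> b2

The 5-move cap with required stops at b1, c3 leaves no slack for detours.
Route from c4: up 3 to c1, left 1 to b1, down 1 to b2 — 5 moves in all.
Check: all required cells visited; 5 ≤ 5 moves.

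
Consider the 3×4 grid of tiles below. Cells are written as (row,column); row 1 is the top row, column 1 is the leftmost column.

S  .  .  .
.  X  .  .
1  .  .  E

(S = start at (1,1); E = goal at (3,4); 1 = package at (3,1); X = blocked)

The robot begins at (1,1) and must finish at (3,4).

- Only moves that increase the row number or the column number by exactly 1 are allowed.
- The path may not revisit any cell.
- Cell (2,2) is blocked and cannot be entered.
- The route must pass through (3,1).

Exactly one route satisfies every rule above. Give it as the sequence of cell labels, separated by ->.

(1,1) -> (2,1) -> (3,1) -> (3,2) -> (3,3) -> (3,4)

Moves only go right or down, so the column and row indices never decrease.
Route from (1,1): down 2 to (3,1), right 3 to (3,4) — 5 moves in all.
Check: all required cells visited.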